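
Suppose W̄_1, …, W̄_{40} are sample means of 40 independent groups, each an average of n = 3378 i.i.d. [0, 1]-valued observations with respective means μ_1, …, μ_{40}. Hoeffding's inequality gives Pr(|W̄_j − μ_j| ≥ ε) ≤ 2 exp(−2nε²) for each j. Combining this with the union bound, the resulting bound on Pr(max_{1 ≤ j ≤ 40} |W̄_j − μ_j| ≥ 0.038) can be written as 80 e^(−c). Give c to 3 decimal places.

Union bound over the 40 events: Pr(max_{1 ≤ j ≤ 40} |W̄_j − μ_j| ≥ 0.038) ≤ 40·2·exp(−2nε²) = 80 exp(−2·3378·0.038²).
So c = 2·3378·0.038² = 9.7557.

9.756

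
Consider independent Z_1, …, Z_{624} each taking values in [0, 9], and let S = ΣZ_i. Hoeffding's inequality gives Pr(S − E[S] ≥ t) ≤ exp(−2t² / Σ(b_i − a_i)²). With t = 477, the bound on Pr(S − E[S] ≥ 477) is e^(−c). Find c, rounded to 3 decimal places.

Σ(b_i − a_i)² = 624·(9)² = 50544.
c = 2t²/50544 = 2·477²/50544 = 9.0032.

9.003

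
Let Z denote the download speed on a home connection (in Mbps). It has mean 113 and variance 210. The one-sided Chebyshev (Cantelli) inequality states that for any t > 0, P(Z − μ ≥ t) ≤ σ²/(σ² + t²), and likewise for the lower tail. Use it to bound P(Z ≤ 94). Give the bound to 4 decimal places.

Here σ² = 210 and t = 19, so σ² + t² = 571.
Cantelli's bound: 210/571 = 0.3678.

0.3678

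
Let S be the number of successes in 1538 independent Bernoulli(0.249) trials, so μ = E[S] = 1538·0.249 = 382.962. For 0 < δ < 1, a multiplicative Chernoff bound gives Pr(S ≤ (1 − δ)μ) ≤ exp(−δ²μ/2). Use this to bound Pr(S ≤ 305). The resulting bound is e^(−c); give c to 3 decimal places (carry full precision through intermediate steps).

7.936

Write 305 = (1 − δ)μ, so δ = 1 − 305/382.962 = 0.2035763…
Then the exponent is δ²μ/2 = (μ − 305)²/(2μ) = 7.935609.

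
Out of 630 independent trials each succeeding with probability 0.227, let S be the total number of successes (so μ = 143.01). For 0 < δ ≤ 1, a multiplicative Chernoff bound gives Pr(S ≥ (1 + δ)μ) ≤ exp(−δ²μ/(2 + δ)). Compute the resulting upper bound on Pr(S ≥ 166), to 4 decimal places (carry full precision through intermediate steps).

0.1808

Write 166 = (1 + δ)μ, so δ = 166/143.01 − 1 = 0.160758…
Then the exponent is δ²μ/(2 + δ) = (166 − μ)² / (μ·(2 + δ)) = 1.710430.
Bound = exp(−1.710430) = 0.18079.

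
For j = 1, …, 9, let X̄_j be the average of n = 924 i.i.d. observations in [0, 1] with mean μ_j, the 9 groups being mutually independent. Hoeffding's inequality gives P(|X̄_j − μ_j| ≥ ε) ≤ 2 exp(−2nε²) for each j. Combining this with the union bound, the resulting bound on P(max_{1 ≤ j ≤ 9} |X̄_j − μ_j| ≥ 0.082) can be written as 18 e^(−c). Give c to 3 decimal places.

Union bound over the 9 events: P(max_{1 ≤ j ≤ 9} |X̄_j − μ_j| ≥ 0.082) ≤ 9·2·exp(−2nε²) = 18 exp(−2·924·0.082²).
So c = 2·924·0.082² = 12.4260.

12.426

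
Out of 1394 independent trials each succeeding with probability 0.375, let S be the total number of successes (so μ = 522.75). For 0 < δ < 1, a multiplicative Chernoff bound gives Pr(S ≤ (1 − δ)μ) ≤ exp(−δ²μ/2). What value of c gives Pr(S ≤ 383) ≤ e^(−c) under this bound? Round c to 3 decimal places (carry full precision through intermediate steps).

18.680

Write 383 = (1 − δ)μ, so δ = 1 − 383/522.75 = 0.2673362…
Then the exponent is δ²μ/2 = (μ − 383)²/(2μ) = 18.680117.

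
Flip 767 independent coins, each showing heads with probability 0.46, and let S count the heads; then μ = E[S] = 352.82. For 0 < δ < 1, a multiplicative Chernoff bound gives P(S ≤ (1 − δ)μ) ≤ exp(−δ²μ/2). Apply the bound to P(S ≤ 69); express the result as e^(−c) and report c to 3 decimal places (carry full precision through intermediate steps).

114.157

Write 69 = (1 − δ)μ, so δ = 1 − 69/352.82 = 0.8044329…
Then the exponent is δ²μ/2 = (μ − 69)²/(2μ) = 114.157066.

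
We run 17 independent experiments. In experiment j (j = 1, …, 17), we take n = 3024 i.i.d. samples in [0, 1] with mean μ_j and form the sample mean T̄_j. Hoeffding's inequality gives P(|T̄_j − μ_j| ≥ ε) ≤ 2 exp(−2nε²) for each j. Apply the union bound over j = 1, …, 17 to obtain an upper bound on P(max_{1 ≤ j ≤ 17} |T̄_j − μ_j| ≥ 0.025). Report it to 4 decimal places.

Per-experiment Hoeffding bound: 2·exp(−2·3024·0.025²) = 2·exp(−3.78000) = 0.045645.
Union bound over 17 events: 17·0.045645 = 0.77597.

0.7760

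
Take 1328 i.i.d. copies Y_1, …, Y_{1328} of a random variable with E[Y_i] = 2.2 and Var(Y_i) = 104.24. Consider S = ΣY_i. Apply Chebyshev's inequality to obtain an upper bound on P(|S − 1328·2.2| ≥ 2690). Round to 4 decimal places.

0.0191

Var(S) = n·Var(Y_i) = 1328·104.24 = 138430.72.
Chebyshev: P(|S − 1328·2.2| ≥ 2690) ≤ Var(S)/2690² = 138430.72/7236100 = 0.0191.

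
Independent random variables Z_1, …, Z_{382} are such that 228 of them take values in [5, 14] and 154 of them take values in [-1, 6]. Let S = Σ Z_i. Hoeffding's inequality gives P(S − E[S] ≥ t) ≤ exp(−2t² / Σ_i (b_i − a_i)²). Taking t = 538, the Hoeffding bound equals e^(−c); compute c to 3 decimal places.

22.253

Σ(b_i − a_i)² = 228·9² + 154·7² = 26014.
c = 2t² / 26014 = 2·538² / 26014 = 22.2529.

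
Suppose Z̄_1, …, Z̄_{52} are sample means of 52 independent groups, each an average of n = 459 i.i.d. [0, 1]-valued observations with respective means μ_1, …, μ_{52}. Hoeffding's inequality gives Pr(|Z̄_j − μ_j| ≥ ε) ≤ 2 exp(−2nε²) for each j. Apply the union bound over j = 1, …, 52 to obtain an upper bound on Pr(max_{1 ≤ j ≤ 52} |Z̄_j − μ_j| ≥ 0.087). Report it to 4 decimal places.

0.0999

Per-experiment Hoeffding bound: 2·exp(−2·459·0.087²) = 2·exp(−6.94834) = 0.0019205.
Union bound over 52 events: 52·0.0019205 = 0.09986.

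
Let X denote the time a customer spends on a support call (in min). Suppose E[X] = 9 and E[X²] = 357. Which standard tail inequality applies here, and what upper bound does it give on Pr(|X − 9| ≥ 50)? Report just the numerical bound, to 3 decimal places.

The first two moments determine the variance, so Chebyshev's inequality is the sharpest standard bound available.
Var(X) = E[X²] − (E[X])² = 357 − 81 = 276.
Chebyshev's inequality: Pr(|X − μ| ≥ t) ≤ Var(X)/t² = 276/2500 = 0.1104.

0.110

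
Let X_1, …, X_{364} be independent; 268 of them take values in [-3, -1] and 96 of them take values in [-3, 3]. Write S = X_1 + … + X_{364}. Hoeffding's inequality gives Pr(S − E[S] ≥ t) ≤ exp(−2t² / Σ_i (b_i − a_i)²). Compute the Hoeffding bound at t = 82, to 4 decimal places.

0.0513

Σ(b_i − a_i)² = 268·2² + 96·6² = 4528.
Exponent = 2·82² / 4528 = 2.96996.
Bound = exp(−2.96996) = 0.05131.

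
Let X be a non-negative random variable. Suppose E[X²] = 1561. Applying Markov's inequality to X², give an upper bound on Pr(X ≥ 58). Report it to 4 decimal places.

0.4640

Since X ≥ 0, the event {X ≥ 58} is the same as {X² ≥ 3364}.
Markov's inequality applied to X² gives Pr(X² ≥ 3364) ≤ E[X²]/3364 = 1561/3364 = 0.4640.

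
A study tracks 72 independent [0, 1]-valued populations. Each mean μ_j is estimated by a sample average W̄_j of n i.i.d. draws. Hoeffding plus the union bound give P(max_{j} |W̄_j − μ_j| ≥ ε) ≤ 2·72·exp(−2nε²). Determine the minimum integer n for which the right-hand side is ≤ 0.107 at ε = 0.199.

Need 2·72·exp(−2nε²) ≤ 0.107, i.e. exp(−2nε²) ≤ 0.107/144.
So 2nε² ≥ ln(144/0.107) = 7.204740.
Hence n ≥ 7.204740/(2·0.199²) = 90.967.
The smallest integer n is 91.

91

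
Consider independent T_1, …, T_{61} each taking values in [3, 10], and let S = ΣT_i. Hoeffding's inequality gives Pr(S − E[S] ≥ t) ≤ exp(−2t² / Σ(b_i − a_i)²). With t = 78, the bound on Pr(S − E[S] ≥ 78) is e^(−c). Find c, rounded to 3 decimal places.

4.071

Σ(b_i − a_i)² = 61·(7)² = 2989.
c = 2t²/2989 = 2·78²/2989 = 4.0709.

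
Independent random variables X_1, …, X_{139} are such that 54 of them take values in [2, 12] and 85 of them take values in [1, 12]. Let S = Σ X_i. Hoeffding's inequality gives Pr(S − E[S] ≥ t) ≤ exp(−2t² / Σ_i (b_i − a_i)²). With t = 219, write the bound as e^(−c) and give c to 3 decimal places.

6.116

Σ(b_i − a_i)² = 54·10² + 85·11² = 15685.
c = 2t² / 15685 = 2·219² / 15685 = 6.1155.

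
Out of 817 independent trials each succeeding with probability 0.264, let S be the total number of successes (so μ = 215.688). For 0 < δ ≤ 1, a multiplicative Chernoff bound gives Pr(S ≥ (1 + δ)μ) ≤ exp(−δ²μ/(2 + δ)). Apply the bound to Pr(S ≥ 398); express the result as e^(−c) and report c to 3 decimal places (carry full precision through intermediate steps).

Write 398 = (1 + δ)μ, so δ = 398/215.688 − 1 = 0.845258…
Then the exponent is δ²μ/(2 + δ) = (398 − μ)² / (μ·(2 + δ)) = 54.160527.

54.161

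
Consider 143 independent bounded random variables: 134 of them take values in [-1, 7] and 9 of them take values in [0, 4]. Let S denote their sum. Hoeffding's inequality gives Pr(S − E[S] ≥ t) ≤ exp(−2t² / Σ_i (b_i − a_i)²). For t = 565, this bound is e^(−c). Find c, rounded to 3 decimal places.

73.217

Σ(b_i − a_i)² = 134·8² + 9·4² = 8720.
c = 2t² / 8720 = 2·565² / 8720 = 73.2167.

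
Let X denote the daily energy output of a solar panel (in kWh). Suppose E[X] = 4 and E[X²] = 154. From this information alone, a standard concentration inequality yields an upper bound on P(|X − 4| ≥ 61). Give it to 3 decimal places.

The first two moments determine the variance, so Chebyshev's inequality is the sharpest standard bound available.
Var(X) = E[X²] − (E[X])² = 154 − 16 = 138.
Chebyshev's inequality: P(|X − μ| ≥ t) ≤ Var(X)/t² = 138/3721 = 0.0371.

0.037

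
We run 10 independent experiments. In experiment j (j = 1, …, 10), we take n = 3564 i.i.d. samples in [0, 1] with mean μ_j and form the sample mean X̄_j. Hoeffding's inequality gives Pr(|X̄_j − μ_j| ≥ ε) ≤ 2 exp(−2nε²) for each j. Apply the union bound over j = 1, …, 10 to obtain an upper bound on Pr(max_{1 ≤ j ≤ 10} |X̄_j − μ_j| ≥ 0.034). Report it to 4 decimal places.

Per-experiment Hoeffding bound: 2·exp(−2·3564·0.034²) = 2·exp(−8.23997) = 0.00052779.
Union bound over 10 events: 10·0.00052779 = 0.00528.

0.0053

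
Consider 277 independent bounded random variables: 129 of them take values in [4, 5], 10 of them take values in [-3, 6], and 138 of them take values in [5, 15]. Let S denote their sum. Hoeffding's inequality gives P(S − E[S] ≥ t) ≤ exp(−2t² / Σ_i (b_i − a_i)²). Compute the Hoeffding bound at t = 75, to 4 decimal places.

Σ(b_i − a_i)² = 129·1² + 10·9² + 138·10² = 14739.
Exponent = 2·75² / 14739 = 0.76328.
Bound = exp(−0.76328) = 0.46613.

0.4661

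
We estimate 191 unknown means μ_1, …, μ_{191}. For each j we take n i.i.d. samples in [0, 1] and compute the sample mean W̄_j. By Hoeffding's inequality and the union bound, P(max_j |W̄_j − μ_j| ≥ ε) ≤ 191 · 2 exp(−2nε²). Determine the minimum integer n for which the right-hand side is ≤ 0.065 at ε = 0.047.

Need 2·191·exp(−2nε²) ≤ 0.065, i.e. exp(−2nε²) ≤ 0.065/382.
So 2nε² ≥ ln(382/0.065) = 8.678789.
Hence n ≥ 8.678789/(2·0.047²) = 1964.416.
The smallest integer n is 1965.

1965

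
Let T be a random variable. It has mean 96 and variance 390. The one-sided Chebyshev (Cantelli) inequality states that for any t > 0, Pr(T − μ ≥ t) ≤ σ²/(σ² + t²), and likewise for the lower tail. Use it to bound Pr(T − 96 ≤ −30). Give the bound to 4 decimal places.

0.3023

Here σ² = 390 and t = 30, so σ² + t² = 1290.
Cantelli's bound: 390/1290 = 0.3023.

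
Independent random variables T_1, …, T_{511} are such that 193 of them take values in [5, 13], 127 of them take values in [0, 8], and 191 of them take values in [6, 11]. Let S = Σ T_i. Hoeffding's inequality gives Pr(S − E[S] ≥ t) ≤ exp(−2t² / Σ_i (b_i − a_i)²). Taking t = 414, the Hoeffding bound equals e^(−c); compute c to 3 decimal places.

13.573

Σ(b_i − a_i)² = 193·8² + 127·8² + 191·5² = 25255.
c = 2t² / 25255 = 2·414² / 25255 = 13.5732.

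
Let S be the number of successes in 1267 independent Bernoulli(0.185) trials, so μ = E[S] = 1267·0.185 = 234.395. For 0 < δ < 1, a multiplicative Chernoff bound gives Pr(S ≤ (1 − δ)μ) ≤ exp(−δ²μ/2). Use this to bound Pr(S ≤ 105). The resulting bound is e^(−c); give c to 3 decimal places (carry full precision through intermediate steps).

Write 105 = (1 − δ)μ, so δ = 1 − 105/234.395 = 0.5520382…
Then the exponent is δ²μ/2 = (μ − 105)²/(2μ) = 35.715493.

35.715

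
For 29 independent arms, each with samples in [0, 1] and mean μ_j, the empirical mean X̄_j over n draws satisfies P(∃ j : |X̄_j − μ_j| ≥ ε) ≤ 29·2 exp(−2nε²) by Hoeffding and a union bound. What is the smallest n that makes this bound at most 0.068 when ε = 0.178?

107

Need 2·29·exp(−2nε²) ≤ 0.068, i.e. exp(−2nε²) ≤ 0.068/58.
So 2nε² ≥ ln(58/0.068) = 6.748691.
Hence n ≥ 6.748691/(2·0.178²) = 106.500.
The smallest integer n is 107.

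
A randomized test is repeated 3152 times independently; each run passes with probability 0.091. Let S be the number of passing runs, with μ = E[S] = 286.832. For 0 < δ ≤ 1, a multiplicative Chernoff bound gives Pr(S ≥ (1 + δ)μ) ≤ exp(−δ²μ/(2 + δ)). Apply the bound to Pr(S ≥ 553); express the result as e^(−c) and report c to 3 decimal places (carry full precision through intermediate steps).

84.357

Write 553 = (1 + δ)μ, so δ = 553/286.832 − 1 = 0.9279578…
Then the exponent is δ²μ/(2 + δ) = (553 − μ)² / (μ·(2 + δ)) = 84.356638.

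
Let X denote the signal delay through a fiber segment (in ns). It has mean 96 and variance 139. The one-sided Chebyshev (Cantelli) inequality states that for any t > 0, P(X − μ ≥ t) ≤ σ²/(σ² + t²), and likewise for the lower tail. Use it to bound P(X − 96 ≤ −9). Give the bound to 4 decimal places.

Here σ² = 139 and t = 9, so σ² + t² = 220.
Cantelli's bound: 139/220 = 0.6318.

0.6318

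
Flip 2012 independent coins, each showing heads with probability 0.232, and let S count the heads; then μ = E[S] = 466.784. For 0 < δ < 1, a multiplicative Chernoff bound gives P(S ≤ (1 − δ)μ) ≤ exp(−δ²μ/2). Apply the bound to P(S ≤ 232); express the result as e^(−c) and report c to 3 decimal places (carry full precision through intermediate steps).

59.046

Write 232 = (1 − δ)μ, so δ = 1 − 232/466.784 = 0.5029821…
Then the exponent is δ²μ/2 = (μ − 232)²/(2μ) = 59.046076.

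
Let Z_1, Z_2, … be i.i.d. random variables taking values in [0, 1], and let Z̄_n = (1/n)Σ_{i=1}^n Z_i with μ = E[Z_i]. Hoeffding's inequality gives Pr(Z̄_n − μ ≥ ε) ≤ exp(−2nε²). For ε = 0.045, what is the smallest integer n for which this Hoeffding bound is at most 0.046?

761

Require exp(−2nε²) ≤ 0.046, i.e. 2nε² ≥ ln(1/0.046) = 3.079114.
So n ≥ 3.079114 / (2·0.045²) = 760.275.
The smallest integer n is 761.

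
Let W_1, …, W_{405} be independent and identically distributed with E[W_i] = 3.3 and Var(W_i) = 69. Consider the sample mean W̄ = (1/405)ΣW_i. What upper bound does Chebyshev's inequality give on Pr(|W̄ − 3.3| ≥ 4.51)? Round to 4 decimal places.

0.0084

Var(W̄) = Var(W_i)/n = 69/405 = 0.17037.
Chebyshev: Pr(|W̄ − 3.3| ≥ 4.51) ≤ Var(W̄)/(4.51)² = 69/(405·4.51²) = 0.0084.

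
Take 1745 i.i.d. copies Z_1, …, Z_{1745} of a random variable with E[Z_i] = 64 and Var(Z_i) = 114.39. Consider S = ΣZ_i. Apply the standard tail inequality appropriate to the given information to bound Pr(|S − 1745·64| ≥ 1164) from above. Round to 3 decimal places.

0.147

With mean and variance of each term known, Chebyshev's inequality bounds the deviation of the sum (or sample mean).
Var(S) = n·Var(Z_i) = 1745·114.39 = 199610.55.
Chebyshev: Pr(|S − 1745·64| ≥ 1164) ≤ Var(S)/1164² = 199610.55/1354896 = 0.1473.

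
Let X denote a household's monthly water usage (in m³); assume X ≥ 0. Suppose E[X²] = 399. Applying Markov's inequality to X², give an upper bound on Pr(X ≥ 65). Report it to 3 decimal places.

Since X ≥ 0, the event {X ≥ 65} is the same as {X² ≥ 4225}.
Markov's inequality applied to X² gives Pr(X² ≥ 4225) ≤ E[X²]/4225 = 399/4225 = 0.0944.

0.094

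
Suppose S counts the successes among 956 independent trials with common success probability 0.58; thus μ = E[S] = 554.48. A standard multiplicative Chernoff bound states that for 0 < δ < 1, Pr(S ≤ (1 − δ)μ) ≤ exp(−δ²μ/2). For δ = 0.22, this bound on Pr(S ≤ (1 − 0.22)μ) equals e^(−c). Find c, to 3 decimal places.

c = δ²μ/2 = 0.22²·554.48/2 = 13.4184.

13.418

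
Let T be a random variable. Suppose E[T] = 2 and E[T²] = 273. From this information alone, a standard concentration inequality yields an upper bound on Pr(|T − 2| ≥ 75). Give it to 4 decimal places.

The first two moments determine the variance, so Chebyshev's inequality is the sharpest standard bound available.
Var(T) = E[T²] − (E[T])² = 273 − 4 = 269.
Chebyshev's inequality: Pr(|T − μ| ≥ t) ≤ Var(T)/t² = 269/5625 = 0.0478.

0.0478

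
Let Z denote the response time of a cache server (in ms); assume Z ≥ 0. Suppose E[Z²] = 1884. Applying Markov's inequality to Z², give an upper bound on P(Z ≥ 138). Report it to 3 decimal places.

0.099

Since Z ≥ 0, the event {Z ≥ 138} is the same as {Z² ≥ 19044}.
Markov's inequality applied to Z² gives P(Z² ≥ 19044) ≤ E[Z²]/19044 = 1884/19044 = 0.0989.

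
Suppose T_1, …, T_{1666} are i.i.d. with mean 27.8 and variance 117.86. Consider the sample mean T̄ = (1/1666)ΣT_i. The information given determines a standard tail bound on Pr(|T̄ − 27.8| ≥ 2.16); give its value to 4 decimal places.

0.0152

With mean and variance of each term known, Chebyshev's inequality bounds the deviation of the sum (or sample mean).
Var(T̄) = Var(T_i)/n = 117.86/1666 = 0.070744.
Chebyshev: Pr(|T̄ − 27.8| ≥ 2.16) ≤ Var(T̄)/(2.16)² = 117.86/(1666·2.16²) = 0.0152.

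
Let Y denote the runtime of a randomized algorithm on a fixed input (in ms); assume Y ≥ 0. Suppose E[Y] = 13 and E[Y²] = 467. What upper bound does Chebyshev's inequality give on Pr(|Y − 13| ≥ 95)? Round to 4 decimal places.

0.0330

Var(Y) = E[Y²] − (E[Y])² = 467 − 169 = 298.
Chebyshev's inequality: Pr(|Y − μ| ≥ t) ≤ Var(Y)/t² = 298/9025 = 0.0330.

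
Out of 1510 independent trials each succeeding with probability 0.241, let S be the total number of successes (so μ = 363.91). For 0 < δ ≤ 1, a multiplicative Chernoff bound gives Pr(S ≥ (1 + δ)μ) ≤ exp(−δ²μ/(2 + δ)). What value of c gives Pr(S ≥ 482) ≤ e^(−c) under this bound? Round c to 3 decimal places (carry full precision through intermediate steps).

16.485

Write 482 = (1 + δ)μ, so δ = 482/363.91 − 1 = 0.3245033…
Then the exponent is δ²μ/(2 + δ) = (482 − μ)² / (μ·(2 + δ)) = 16.485499.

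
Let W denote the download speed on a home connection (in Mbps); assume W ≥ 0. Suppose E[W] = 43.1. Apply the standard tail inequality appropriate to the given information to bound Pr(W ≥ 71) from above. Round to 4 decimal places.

0.6070

Only the mean of a non-negative variable is known, so Markov's inequality is the applicable tail bound.
Markov's inequality: for a non-negative random variable, Pr(W ≥ a) ≤ E[W]/a.
Here E[W] = 43.1 and a = 71, so the bound is 43.1/71 = 0.6070.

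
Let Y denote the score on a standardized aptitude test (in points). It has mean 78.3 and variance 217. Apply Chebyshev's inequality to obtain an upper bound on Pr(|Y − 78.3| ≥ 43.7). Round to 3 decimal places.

0.114

Chebyshev: Pr(|Y − μ| ≥ t) ≤ Var(Y)/t².
Bound = 217 / 1909.69 = 0.1136.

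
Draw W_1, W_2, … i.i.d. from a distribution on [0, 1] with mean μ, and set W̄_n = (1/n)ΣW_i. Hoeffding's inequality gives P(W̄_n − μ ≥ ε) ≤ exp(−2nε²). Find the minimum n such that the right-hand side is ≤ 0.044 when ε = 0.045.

Require exp(−2nε²) ≤ 0.044, i.e. 2nε² ≥ ln(1/0.044) = 3.123566.
So n ≥ 3.123566 / (2·0.045²) = 771.251.
The smallest integer n is 772.

772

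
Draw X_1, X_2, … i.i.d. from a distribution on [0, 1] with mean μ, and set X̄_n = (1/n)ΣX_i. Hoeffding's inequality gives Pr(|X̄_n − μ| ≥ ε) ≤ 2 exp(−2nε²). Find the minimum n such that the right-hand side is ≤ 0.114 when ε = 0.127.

Require 2·exp(−2nε²) ≤ 0.114, i.e. 2nε² ≥ ln(2/0.114) = 2.864704.
So n ≥ 2.864704 / (2·0.127²) = 88.806.
The smallest integer n is 89.

89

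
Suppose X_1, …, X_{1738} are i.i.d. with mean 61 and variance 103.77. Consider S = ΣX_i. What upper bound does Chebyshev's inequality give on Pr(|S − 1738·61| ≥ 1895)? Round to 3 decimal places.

0.050

Var(S) = n·Var(X_i) = 1738·103.77 = 180352.26.
Chebyshev: Pr(|S − 1738·61| ≥ 1895) ≤ Var(S)/1895² = 180352.26/3591025 = 0.0502.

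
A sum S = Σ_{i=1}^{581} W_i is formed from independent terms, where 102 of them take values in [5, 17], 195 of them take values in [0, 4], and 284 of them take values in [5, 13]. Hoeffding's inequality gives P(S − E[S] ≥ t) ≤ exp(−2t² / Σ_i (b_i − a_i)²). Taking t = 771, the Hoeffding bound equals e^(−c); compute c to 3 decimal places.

33.039

Σ(b_i − a_i)² = 102·12² + 195·4² + 284·8² = 35984.
c = 2t² / 35984 = 2·771² / 35984 = 33.0392.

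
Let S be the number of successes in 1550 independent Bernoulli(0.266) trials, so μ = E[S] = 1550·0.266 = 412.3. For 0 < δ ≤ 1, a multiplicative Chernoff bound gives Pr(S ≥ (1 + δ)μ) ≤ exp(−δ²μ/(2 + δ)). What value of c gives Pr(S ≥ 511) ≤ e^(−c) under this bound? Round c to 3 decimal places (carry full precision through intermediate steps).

10.551

Write 511 = (1 + δ)μ, so δ = 511/412.3 − 1 = 0.2393888…
Then the exponent is δ²μ/(2 + δ) = (511 − μ)² / (μ·(2 + δ)) = 10.550948.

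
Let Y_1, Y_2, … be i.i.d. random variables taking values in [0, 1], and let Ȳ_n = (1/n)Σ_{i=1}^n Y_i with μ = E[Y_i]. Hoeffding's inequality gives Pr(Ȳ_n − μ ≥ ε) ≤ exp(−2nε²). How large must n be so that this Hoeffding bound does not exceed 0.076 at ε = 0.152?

56

Require exp(−2nε²) ≤ 0.076, i.e. 2nε² ≥ ln(1/0.076) = 2.577022.
So n ≥ 2.577022 / (2·0.152²) = 55.770.
The smallest integer n is 56.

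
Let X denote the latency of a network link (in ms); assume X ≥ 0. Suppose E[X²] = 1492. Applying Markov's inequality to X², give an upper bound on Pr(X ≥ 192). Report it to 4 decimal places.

Since X ≥ 0, the event {X ≥ 192} is the same as {X² ≥ 36864}.
Markov's inequality applied to X² gives Pr(X² ≥ 36864) ≤ E[X²]/36864 = 1492/36864 = 0.0405.

0.0405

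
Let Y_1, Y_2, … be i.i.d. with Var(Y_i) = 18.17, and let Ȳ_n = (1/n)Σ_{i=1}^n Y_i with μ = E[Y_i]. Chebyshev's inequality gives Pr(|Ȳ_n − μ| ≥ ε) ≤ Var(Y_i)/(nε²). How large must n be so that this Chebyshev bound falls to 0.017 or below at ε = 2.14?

Require 18.17/(n·2.14²) ≤ 0.017, i.e. n ≥ 18.17/(0.017·2.14²) = 233.388.
The smallest integer n is 234.

234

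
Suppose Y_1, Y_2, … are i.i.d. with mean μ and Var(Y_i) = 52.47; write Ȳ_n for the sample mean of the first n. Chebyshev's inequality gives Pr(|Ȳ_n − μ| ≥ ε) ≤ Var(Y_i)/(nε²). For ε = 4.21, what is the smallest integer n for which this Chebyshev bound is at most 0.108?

Require 52.47/(n·4.21²) ≤ 0.108, i.e. n ≥ 52.47/(0.108·4.21²) = 27.411.
The smallest integer n is 28.

28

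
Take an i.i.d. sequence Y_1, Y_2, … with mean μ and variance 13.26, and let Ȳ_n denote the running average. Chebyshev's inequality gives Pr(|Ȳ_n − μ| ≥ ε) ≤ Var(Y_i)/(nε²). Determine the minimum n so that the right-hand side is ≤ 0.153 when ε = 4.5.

5

Require 13.26/(n·4.5²) ≤ 0.153, i.e. n ≥ 13.26/(0.153·4.5²) = 4.280.
The smallest integer n is 5.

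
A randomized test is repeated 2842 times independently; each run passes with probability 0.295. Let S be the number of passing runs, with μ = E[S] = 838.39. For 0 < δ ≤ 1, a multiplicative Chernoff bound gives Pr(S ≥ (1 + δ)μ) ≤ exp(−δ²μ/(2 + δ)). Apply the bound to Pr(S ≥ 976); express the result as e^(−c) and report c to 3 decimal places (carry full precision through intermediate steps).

10.437

Write 976 = (1 + δ)μ, so δ = 976/838.39 − 1 = 0.164136…
Then the exponent is δ²μ/(2 + δ) = (976 − μ)² / (μ·(2 + δ)) = 10.436848.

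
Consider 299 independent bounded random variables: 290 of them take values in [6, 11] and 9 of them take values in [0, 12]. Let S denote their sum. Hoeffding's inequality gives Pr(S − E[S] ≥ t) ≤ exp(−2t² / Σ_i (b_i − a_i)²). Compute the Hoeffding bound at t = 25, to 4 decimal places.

0.8639

Σ(b_i − a_i)² = 290·5² + 9·12² = 8546.
Exponent = 2·25² / 8546 = 0.14627.
Bound = exp(−0.14627) = 0.86393.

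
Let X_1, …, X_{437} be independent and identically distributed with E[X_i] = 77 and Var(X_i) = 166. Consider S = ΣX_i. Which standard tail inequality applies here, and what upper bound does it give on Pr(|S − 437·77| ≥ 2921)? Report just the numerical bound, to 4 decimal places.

0.0085

With mean and variance of each term known, Chebyshev's inequality bounds the deviation of the sum (or sample mean).
Var(S) = n·Var(X_i) = 437·166 = 72542.
Chebyshev: Pr(|S − 437·77| ≥ 2921) ≤ Var(S)/2921² = 72542/8532241 = 0.0085.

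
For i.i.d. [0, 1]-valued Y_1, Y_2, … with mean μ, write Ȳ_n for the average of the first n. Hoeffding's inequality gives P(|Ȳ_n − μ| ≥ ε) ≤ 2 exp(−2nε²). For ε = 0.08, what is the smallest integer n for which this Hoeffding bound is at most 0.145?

Require 2·exp(−2nε²) ≤ 0.145, i.e. 2nε² ≥ ln(2/0.145) = 2.624169.
So n ≥ 2.624169 / (2·0.08²) = 205.013.
The smallest integer n is 206.

206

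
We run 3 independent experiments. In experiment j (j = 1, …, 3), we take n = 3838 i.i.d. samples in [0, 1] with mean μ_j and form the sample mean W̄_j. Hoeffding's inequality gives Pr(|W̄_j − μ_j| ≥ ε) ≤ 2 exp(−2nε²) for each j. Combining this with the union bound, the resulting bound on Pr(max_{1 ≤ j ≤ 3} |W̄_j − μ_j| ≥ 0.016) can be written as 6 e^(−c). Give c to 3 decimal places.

Union bound over the 3 events: Pr(max_{1 ≤ j ≤ 3} |W̄_j − μ_j| ≥ 0.016) ≤ 3·2·exp(−2nε²) = 6 exp(−2·3838·0.016²).
So c = 2·3838·0.016² = 1.9651.

1.965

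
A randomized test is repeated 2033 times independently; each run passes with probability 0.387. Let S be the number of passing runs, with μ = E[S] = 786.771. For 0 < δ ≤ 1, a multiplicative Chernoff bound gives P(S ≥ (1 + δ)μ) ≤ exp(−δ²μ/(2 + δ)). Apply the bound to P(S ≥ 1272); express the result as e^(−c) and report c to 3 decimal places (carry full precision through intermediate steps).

Write 1272 = (1 + δ)μ, so δ = 1272/786.771 − 1 = 0.6167347…
Then the exponent is δ²μ/(2 + δ) = (1272 − μ)² / (μ·(2 + δ)) = 114.362978.

114.363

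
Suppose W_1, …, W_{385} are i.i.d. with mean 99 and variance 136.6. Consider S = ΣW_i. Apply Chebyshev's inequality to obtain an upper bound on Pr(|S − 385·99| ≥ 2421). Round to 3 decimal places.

Var(S) = n·Var(W_i) = 385·136.6 = 52591.
Chebyshev: Pr(|S − 385·99| ≥ 2421) ≤ Var(S)/2421² = 52591/5861241 = 0.0090.

0.009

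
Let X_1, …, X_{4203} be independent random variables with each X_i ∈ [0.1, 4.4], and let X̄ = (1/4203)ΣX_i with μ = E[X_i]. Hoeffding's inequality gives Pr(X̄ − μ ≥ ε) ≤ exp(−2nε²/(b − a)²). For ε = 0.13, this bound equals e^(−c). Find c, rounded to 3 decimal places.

c = 2nε²/(b − a)² = 2·4203·0.13² / 4.3² = 7.6831.

7.683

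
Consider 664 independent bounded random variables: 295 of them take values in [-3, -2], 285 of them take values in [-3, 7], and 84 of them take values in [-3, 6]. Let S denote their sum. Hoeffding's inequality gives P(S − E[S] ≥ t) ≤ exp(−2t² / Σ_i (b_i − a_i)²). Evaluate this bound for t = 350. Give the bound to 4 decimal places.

0.0010

Σ(b_i − a_i)² = 295·1² + 285·10² + 84·9² = 35599.
Exponent = 2·350² / 35599 = 6.88222.
Bound = exp(−6.88222) = 0.00103.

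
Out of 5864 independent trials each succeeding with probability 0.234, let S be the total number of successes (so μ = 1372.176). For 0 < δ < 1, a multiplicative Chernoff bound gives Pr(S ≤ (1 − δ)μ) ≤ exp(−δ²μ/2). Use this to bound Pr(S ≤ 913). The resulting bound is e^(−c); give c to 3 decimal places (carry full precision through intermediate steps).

Write 913 = (1 − δ)μ, so δ = 1 − 913/1372.176 = 0.3346335…
Then the exponent is δ²μ/2 = (μ − 913)²/(2μ) = 76.827826.

76.828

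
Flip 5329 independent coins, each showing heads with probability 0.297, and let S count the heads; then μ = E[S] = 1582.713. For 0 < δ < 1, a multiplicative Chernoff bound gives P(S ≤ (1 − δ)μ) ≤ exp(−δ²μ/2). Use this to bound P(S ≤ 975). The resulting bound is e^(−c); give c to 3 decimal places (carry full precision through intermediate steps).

Write 975 = (1 − δ)μ, so δ = 1 − 975/1582.713 = 0.3839692…
Then the exponent is δ²μ/2 = (μ − 975)²/(2μ) = 116.671529.

116.672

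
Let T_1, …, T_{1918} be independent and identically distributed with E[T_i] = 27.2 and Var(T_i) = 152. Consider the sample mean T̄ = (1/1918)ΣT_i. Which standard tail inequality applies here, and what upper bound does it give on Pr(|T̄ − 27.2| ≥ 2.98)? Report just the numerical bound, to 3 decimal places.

With mean and variance of each term known, Chebyshev's inequality bounds the deviation of the sum (or sample mean).
Var(T̄) = Var(T_i)/n = 152/1918 = 0.079249.
Chebyshev: Pr(|T̄ − 27.2| ≥ 2.98) ≤ Var(T̄)/(2.98)² = 152/(1918·2.98²) = 0.0089.

0.009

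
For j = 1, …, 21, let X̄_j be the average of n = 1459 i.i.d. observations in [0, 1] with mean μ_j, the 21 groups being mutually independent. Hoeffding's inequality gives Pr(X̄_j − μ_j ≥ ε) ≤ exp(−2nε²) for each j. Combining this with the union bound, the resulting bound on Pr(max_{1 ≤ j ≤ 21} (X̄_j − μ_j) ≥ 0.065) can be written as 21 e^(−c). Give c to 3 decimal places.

Union bound over the 21 events: Pr(max_{1 ≤ j ≤ 21} (X̄_j − μ_j) ≥ 0.065) ≤ 21·exp(−2nε²) = 21 exp(−2·1459·0.065²).
So c = 2·1459·0.065² = 12.3285.

12.329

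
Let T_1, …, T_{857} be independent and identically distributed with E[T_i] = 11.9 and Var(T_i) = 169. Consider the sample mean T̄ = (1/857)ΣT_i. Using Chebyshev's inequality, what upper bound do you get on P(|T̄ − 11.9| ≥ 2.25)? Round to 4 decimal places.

Var(T̄) = Var(T_i)/n = 169/857 = 0.1972.
Chebyshev: P(|T̄ − 11.9| ≥ 2.25) ≤ Var(T̄)/(2.25)² = 169/(857·2.25²) = 0.0390.

0.0390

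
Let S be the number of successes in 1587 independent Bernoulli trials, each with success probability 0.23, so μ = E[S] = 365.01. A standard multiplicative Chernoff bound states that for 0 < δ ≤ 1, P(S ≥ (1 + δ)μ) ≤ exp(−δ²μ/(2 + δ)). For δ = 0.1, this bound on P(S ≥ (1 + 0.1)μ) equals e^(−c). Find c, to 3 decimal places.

1.738

c = δ²μ/(2 + δ) = 0.1²·365.01/(2 + 0.1) = 1.7381.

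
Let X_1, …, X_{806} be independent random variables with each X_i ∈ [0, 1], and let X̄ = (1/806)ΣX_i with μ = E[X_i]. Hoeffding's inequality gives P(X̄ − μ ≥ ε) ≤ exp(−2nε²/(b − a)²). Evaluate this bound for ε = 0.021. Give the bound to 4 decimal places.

Exponent: 2nε²/(b − a)² = 2·806·0.021² / 1² = 0.71089.
Bound = exp(−0.71089) = 0.49121.

0.4912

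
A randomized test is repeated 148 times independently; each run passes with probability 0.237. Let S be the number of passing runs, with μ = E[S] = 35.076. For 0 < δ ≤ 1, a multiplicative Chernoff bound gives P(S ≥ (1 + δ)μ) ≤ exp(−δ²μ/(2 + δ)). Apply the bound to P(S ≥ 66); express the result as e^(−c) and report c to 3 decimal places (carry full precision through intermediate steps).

9.461

Write 66 = (1 + δ)μ, so δ = 66/35.076 − 1 = 0.8816285…
Then the exponent is δ²μ/(2 + δ) = (66 − μ)² / (μ·(2 + δ)) = 9.461136.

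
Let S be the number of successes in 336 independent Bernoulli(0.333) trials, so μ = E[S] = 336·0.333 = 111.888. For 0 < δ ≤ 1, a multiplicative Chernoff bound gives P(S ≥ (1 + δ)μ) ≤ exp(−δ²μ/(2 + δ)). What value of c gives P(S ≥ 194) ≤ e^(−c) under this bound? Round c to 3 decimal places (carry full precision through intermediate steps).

22.042

Write 194 = (1 + δ)μ, so δ = 194/111.888 − 1 = 0.7338767…
Then the exponent is δ²μ/(2 + δ) = (194 − μ)² / (μ·(2 + δ)) = 22.041991.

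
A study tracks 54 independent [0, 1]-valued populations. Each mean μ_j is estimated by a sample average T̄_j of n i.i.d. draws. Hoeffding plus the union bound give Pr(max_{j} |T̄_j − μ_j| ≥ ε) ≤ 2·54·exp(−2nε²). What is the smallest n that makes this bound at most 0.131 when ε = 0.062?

874

Need 2·54·exp(−2nε²) ≤ 0.131, i.e. exp(−2nε²) ≤ 0.131/108.
So 2nε² ≥ ln(108/0.131) = 6.714689.
Hence n ≥ 6.714689/(2·0.062²) = 873.399.
The smallest integer n is 874.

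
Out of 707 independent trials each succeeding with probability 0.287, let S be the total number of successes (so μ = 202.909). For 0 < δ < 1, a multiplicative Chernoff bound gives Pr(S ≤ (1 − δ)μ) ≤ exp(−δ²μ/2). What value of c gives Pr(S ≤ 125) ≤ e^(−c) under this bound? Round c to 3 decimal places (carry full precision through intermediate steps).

14.957

Write 125 = (1 − δ)μ, so δ = 1 − 125/202.909 = 0.3839603…
Then the exponent is δ²μ/2 = (μ − 125)²/(2μ) = 14.956981.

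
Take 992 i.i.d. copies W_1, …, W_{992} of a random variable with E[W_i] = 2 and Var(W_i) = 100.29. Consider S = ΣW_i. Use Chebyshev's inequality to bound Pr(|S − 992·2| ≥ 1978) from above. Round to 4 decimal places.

0.0254

Var(S) = n·Var(W_i) = 992·100.29 = 99487.68.
Chebyshev: Pr(|S − 992·2| ≥ 1978) ≤ Var(S)/1978² = 99487.68/3912484 = 0.0254.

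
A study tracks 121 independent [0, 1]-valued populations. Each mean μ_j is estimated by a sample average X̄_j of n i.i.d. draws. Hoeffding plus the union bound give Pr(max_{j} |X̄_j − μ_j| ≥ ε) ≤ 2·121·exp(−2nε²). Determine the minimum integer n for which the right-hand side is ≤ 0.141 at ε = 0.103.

352

Need 2·121·exp(−2nε²) ≤ 0.141, i.e. exp(−2nε²) ≤ 0.141/242.
So 2nε² ≥ ln(242/0.141) = 7.447933.
Hence n ≥ 7.447933/(2·0.103²) = 351.020.
The smallest integer n is 352.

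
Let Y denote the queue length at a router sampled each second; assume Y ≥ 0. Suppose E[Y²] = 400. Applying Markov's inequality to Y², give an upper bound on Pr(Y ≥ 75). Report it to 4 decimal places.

Since Y ≥ 0, the event {Y ≥ 75} is the same as {Y² ≥ 5625}.
Markov's inequality applied to Y² gives Pr(Y² ≥ 5625) ≤ E[Y²]/5625 = 400/5625 = 0.0711.

0.0711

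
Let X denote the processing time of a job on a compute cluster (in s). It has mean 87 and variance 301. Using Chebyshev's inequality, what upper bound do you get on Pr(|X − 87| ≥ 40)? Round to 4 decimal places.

Chebyshev: Pr(|X − μ| ≥ t) ≤ Var(X)/t².
Bound = 301 / 1600 = 0.1881.

0.1881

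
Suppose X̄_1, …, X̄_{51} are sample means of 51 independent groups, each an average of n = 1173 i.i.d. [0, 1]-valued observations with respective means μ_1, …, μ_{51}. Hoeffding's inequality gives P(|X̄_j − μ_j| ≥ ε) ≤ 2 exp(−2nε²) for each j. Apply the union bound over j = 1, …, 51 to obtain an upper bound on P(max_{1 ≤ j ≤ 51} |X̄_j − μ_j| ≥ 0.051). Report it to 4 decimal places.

0.2283

Per-experiment Hoeffding bound: 2·exp(−2·1173·0.051²) = 2·exp(−6.10195) = 0.004477.
Union bound over 51 events: 51·0.004477 = 0.22833.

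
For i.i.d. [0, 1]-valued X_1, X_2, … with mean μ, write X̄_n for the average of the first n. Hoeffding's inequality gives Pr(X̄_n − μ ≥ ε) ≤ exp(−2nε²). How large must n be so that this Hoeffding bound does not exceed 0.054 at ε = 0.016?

Require exp(−2nε²) ≤ 0.054, i.e. 2nε² ≥ ln(1/0.054) = 2.918771.
So n ≥ 2.918771 / (2·0.016²) = 5700.725.
The smallest integer n is 5701.

5701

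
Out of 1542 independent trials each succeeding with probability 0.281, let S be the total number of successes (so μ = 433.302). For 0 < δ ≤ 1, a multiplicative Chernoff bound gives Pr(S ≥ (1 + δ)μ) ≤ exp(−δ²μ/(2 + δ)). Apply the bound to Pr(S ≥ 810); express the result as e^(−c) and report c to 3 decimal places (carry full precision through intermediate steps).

Write 810 = (1 + δ)μ, so δ = 810/433.302 − 1 = 0.8693659…
Then the exponent is δ²μ/(2 + δ) = (810 − μ)² / (μ·(2 + δ)) = 114.132675.

114.133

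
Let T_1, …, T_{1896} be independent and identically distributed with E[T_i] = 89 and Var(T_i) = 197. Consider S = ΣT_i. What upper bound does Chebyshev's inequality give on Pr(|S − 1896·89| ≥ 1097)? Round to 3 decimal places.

Var(S) = n·Var(T_i) = 1896·197 = 373512.
Chebyshev: Pr(|S − 1896·89| ≥ 1097) ≤ Var(S)/1097² = 373512/1203409 = 0.3104.

0.310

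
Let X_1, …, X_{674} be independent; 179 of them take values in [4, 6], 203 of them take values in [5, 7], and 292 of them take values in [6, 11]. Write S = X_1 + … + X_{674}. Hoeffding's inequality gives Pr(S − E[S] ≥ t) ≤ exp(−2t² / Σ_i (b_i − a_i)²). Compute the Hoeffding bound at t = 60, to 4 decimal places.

Σ(b_i − a_i)² = 179·2² + 203·2² + 292·5² = 8828.
Exponent = 2·60² / 8828 = 0.81559.
Bound = exp(−0.81559) = 0.44238.

0.4424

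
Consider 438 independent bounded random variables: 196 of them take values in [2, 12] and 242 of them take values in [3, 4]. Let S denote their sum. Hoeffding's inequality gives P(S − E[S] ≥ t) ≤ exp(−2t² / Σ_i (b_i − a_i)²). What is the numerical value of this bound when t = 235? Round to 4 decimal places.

Σ(b_i − a_i)² = 196·10² + 242·1² = 19842.
Exponent = 2·235² / 19842 = 5.56648.
Bound = exp(−5.56648) = 0.00382.

0.0038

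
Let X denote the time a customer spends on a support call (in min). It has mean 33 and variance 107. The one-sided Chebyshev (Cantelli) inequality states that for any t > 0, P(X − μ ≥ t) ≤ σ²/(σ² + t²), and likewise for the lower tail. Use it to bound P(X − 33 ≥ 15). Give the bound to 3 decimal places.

0.322

Here σ² = 107 and t = 15, so σ² + t² = 332.
Cantelli's bound: 107/332 = 0.3223.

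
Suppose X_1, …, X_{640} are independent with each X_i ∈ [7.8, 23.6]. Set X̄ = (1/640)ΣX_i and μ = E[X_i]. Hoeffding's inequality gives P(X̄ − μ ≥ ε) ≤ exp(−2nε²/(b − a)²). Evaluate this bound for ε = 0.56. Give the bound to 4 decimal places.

0.2003

Exponent: 2nε²/(b − a)² = 2·640·0.56² / 15.8² = 1.60795.
Bound = exp(−1.60795) = 0.20030.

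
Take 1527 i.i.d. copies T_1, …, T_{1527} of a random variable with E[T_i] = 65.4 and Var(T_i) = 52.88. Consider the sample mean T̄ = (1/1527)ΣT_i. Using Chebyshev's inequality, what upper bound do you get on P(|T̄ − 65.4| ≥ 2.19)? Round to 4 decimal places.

0.0072

Var(T̄) = Var(T_i)/n = 52.88/1527 = 0.03463.
Chebyshev: P(|T̄ − 65.4| ≥ 2.19) ≤ Var(T̄)/(2.19)² = 52.88/(1527·2.19²) = 0.0072.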